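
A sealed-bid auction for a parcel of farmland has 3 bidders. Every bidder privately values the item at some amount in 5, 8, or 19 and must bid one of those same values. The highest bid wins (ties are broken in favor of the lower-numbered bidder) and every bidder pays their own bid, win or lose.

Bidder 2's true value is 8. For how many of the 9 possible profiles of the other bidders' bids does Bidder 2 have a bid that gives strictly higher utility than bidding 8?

7

Others bid (5, 19): truth gives -8; bid 5 gives -5 > -8. Violating.
Others bid (8, 5): truth gives -8; bid 5 gives -5 > -8. Violating.
Others bid (8, 8): truth gives -8; bid 5 gives -5 > -8. Violating.
Others bid (8, 19): truth gives -8; bid 5 gives -5 > -8. Violating.
Others bid (5, 5): truth gives 0; no alternative beats it.
Others bid (5, 8): truth gives 0; no alternative beats it.
(Checking all 9 profiles: 7 have a profitable deviation, 2 do not.)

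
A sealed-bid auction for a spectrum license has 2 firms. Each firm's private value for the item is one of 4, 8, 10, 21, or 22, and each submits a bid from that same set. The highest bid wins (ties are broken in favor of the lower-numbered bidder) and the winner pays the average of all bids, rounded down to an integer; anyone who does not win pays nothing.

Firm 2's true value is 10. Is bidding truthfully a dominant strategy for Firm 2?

Consider the case where Firm 1 bids 4.
Truthful bid 10: wins, pays 7, utility 10 - 7 = 3.
Bid 8 instead: wins, pays 6, utility 10 - 6 = 4.
Since 4 > 3, bidding 8 is strictly better here, so truthful bidding is not dominant.

No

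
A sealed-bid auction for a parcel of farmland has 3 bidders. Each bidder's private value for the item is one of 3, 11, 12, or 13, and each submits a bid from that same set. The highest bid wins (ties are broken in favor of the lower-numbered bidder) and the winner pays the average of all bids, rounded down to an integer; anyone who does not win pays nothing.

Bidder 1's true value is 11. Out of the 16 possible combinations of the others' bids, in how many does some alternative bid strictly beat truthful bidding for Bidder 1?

Others bid (3, 3): truth gives 6; bid 3 gives 8 > 6. Violating.
Others bid (3, 12): truth gives 0; bid 12 gives 2 > 0. Violating.
Others bid (3, 13): truth gives 0; bid 13 gives 2 > 0. Violating.
Others bid (12, 3): truth gives 0; bid 12 gives 2 > 0. Violating.
Others bid (3, 11): truth gives 3; no alternative beats it.
Others bid (11, 3): truth gives 3; no alternative beats it.
(Checking all 16 profiles: 5 have a profitable deviation, 11 do not.)

5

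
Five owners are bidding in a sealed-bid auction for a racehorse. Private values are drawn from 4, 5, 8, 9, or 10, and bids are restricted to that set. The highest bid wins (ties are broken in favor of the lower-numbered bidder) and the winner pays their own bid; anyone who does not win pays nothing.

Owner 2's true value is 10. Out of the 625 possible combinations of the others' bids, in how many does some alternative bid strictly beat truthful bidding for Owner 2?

192

Others bid (4, 4, 4, 4): truth gives 0; bid 5 gives 5 > 0. Violating.
Others bid (4, 4, 4, 5): truth gives 0; bid 5 gives 5 > 0. Violating.
Others bid (4, 4, 4, 8): truth gives 0; bid 8 gives 2 > 0. Violating.
Others bid (4, 4, 4, 9): truth gives 0; bid 9 gives 1 > 0. Violating.
Others bid (4, 4, 4, 10): truth gives 0; no alternative beats it.
Others bid (4, 4, 5, 10): truth gives 0; no alternative beats it.
(Checking all 625 profiles: 192 have a profitable deviation, 433 do not.)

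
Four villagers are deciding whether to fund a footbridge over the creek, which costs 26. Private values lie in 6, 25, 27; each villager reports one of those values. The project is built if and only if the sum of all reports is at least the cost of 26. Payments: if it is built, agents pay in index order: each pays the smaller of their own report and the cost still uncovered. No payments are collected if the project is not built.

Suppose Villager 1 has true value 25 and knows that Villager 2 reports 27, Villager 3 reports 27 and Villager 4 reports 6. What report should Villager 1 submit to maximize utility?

Report 6: project built, pays 6, utility 25 - 6 = 19.
Report 25: project built, pays 25, utility 25 - 25 = 0.
Report 27: project built, pays 26, utility 25 - 26 = -1.
The best choice is 6 with utility 19.

6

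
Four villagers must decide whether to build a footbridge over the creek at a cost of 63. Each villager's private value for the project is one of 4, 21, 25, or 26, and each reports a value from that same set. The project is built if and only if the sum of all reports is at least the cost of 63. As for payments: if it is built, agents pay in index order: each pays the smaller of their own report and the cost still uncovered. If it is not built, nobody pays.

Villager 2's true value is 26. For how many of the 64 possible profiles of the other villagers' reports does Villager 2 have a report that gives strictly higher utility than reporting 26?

54

Others report (4, 21, 21): truth gives 0; report 21 gives 5 > 0. Violating.
Others report (4, 21, 25): truth gives 0; report 21 gives 5 > 0. Violating.
Others report (4, 21, 26): truth gives 0; report 21 gives 5 > 0. Violating.
Others report (4, 25, 21): truth gives 0; report 21 gives 5 > 0. Violating.
Others report (4, 4, 4): truth gives 0; no alternative beats it.
Others report (4, 4, 21): truth gives 0; no alternative beats it.
(Checking all 64 profiles: 54 have a profitable deviation, 10 do not.)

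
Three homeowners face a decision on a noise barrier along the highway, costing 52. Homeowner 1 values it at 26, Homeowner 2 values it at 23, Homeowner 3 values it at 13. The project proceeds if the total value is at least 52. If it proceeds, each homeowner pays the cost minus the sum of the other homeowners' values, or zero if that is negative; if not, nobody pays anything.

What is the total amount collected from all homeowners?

32

Total value 62 ≥ cost 52, so it is built.
Homeowner 1: others sum to 36; max(0, 52 - 36) = 16.
Homeowner 2: others sum to 39; max(0, 52 - 39) = 13.
Homeowner 3: others sum to 49; max(0, 52 - 49) = 3.
Total collected = 16 + 13 + 3 = 32.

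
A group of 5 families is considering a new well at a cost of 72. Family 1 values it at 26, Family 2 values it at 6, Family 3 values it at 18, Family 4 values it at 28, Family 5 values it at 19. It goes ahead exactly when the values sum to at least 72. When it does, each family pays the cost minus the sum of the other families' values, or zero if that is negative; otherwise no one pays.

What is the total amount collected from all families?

4

Total value 97 ≥ cost 72, so it is built.
Family 1: others sum to 71; max(0, 72 - 71) = 1.
Family 2: others sum to 91; max(0, 72 - 91) = 0.
Family 3: others sum to 79; max(0, 72 - 79) = 0.
Family 4: others sum to 69; max(0, 72 - 69) = 3.
Family 5: others sum to 78; max(0, 72 - 78) = 0.
Total collected = 1 + 0 + 0 + 3 + 0 = 4.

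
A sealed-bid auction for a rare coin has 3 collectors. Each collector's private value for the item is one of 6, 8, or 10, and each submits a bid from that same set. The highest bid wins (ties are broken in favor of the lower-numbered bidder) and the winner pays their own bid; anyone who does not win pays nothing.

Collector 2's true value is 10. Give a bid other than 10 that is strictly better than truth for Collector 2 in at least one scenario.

8

Suppose Collector 1 bids 6 and Collector 3 bids 6.
Bid 10: wins, pays 10, utility 10 - 10 = 0.
Bid 8: wins, pays 8, utility 10 - 8 = 2.
So bidding 8 beats truth here (2 > 0).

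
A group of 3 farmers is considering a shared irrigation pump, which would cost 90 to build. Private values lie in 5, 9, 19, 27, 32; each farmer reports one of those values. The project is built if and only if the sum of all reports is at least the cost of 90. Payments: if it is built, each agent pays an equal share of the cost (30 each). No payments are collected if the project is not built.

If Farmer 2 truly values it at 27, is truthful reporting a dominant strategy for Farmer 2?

No

Consider the case where Farmer 1 reports 32 and Farmer 3 reports 32.
Truthful report 27: project built, pays 30, utility 27 - 30 = -3.
Report 5 instead: project not built, utility 0.
Since 0 > -3, reporting 5 is strictly better here, so truthful reporting is not dominant.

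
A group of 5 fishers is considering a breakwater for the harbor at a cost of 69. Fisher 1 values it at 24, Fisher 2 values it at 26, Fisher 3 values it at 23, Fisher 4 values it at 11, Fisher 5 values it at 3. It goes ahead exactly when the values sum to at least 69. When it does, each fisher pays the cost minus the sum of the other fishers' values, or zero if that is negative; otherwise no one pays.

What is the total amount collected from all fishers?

19

Total value 87 ≥ cost 69, so it is built.
Fisher 1: others sum to 63; max(0, 69 - 63) = 6.
Fisher 2: others sum to 61; max(0, 69 - 61) = 8.
Fisher 3: others sum to 64; max(0, 69 - 64) = 5.
Fisher 4: others sum to 76; max(0, 69 - 76) = 0.
Fisher 5: others sum to 84; max(0, 69 - 84) = 0.
Total collected = 6 + 8 + 5 + 0 + 0 = 19.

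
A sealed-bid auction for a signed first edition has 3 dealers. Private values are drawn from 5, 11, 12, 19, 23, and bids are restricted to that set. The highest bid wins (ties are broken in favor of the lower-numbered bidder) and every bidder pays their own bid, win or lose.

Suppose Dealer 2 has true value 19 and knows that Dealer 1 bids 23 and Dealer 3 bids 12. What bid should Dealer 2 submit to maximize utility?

Bid 5: loses but pays 5, utility -5.
Bid 11: loses but pays 11, utility -11.
Bid 12: loses but pays 12, utility -12.
Bid 19: loses but pays 19, utility -19.
Bid 23: loses but pays 23, utility -23.
The best choice is 5 with utility -5.

5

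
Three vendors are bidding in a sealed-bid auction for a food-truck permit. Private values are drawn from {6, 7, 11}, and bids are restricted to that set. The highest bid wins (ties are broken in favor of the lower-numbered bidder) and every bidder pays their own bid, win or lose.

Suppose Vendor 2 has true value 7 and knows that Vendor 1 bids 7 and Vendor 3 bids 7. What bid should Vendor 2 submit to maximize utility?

11

Bid 6: loses but pays 6, utility -6.
Bid 7: loses but pays 7, utility -7.
Bid 11: wins, pays 11, utility 7 - 11 = -4.
The best choice is 11 with utility -4.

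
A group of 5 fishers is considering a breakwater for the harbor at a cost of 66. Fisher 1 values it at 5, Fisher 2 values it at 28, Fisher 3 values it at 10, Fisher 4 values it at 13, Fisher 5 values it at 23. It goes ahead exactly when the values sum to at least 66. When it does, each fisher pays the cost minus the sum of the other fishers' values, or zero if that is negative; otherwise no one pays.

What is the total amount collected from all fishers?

Total value 79 ≥ cost 66, so it is built.
Fisher 1: others sum to 74; max(0, 66 - 74) = 0.
Fisher 2: others sum to 51; max(0, 66 - 51) = 15.
Fisher 3: others sum to 69; max(0, 66 - 69) = 0.
Fisher 4: others sum to 66; max(0, 66 - 66) = 0.
Fisher 5: others sum to 56; max(0, 66 - 56) = 10.
Total collected = 0 + 15 + 0 + 0 + 10 = 25.

25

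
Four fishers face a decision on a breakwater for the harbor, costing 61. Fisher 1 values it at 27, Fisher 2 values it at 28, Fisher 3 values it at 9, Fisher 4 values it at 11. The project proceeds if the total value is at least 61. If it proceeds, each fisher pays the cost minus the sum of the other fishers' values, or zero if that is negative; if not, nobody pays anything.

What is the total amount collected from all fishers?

27

Total value 75 ≥ cost 61, so it is built.
Fisher 1: others sum to 48; max(0, 61 - 48) = 13.
Fisher 2: others sum to 47; max(0, 61 - 47) = 14.
Fisher 3: others sum to 66; max(0, 61 - 66) = 0.
Fisher 4: others sum to 64; max(0, 61 - 64) = 0.
Total collected = 13 + 14 + 0 + 0 = 27.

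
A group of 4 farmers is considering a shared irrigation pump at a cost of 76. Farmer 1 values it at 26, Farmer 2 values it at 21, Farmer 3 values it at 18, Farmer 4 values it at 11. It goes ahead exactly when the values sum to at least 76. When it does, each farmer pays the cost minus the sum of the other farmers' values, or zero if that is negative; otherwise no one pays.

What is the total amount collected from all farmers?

Total value 76 ≥ cost 76, so it is built.
Farmer 1: others sum to 50; max(0, 76 - 50) = 26.
Farmer 2: others sum to 55; max(0, 76 - 55) = 21.
Farmer 3: others sum to 58; max(0, 76 - 58) = 18.
Farmer 4: others sum to 65; max(0, 76 - 65) = 11.
Total collected = 26 + 21 + 18 + 11 = 76.

76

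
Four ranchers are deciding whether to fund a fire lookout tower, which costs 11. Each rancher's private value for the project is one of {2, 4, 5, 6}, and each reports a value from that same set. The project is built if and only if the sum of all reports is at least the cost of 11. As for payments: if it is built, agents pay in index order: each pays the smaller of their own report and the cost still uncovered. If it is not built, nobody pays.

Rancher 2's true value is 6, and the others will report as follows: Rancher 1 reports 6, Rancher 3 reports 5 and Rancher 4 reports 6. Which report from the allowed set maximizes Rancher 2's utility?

Report 2: project built, pays 2, utility 6 - 2 = 4.
Report 4: project built, pays 4, utility 6 - 4 = 2.
Report 5: project built, pays 5, utility 6 - 5 = 1.
Report 6: project built, pays 5, utility 6 - 5 = 1.
The best choice is 2 with utility 4.

2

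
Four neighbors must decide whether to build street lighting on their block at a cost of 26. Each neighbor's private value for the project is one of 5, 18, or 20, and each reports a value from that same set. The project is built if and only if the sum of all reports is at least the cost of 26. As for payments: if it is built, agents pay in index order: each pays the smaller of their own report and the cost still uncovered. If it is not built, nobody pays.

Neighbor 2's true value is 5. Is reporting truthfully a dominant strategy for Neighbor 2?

Check each profile of the others' reports and compare truth against every alternative report.
Others report (5, 5, 5): truth gives 0, best alternative gives -13.
Others report (5, 5, 18): truth gives 0, best alternative gives -13.
Others report (5, 5, 20): truth gives 0, best alternative gives -13.
Others report (5, 18, 5): truth gives 0, best alternative gives -13.
Others report (5, 18, 18): truth gives 0, best alternative gives -13.
Others report (5, 18, 20): truth gives 0, best alternative gives -13.
(Remaining 21 profiles checked similarly; truth is weakly best in each.)
In every case the truthful report is at least as good as any alternative, so it is a dominant strategy.

Yes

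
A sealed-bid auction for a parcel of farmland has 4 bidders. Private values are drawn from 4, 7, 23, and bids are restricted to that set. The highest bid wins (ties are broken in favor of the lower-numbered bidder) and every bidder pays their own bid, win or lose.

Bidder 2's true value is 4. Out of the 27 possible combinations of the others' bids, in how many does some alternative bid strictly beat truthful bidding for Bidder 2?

4

Others bid (4, 4, 4): truth gives -4; bid 7 gives -3 > -4. Violating.
Others bid (4, 4, 7): truth gives -4; bid 7 gives -3 > -4. Violating.
Others bid (4, 7, 4): truth gives -4; bid 7 gives -3 > -4. Violating.
Others bid (4, 7, 7): truth gives -4; bid 7 gives -3 > -4. Violating.
Others bid (4, 4, 23): truth gives -4; no alternative beats it.
Others bid (4, 7, 23): truth gives -4; no alternative beats it.
(Checking all 27 profiles: 4 have a profitable deviation, 23 do not.)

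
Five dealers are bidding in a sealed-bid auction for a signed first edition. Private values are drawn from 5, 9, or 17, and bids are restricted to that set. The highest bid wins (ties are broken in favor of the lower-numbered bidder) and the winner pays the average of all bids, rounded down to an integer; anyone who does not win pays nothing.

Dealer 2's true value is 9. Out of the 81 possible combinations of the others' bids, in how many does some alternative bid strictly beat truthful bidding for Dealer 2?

Others bid (9, 5, 5, 5): truth gives 0; bid 17 gives 1 > 0. Violating.
Others bid (5, 5, 5, 5): truth gives 4; no alternative beats it.
Others bid (5, 5, 5, 9): truth gives 3; no alternative beats it.
(Checking all 81 profiles: 1 has a profitable deviation, 80 do not.)

1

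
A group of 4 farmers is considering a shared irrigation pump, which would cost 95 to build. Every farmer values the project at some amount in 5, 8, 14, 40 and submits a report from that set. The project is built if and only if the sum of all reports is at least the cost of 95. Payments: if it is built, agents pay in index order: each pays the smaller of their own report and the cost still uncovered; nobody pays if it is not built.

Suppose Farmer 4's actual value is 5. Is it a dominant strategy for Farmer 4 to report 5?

Check each profile of the others' reports and compare truth against every alternative report.
Others report (8, 40, 40): truth gives 0, best alternative gives -2.
Others report (40, 8, 40): truth gives 0, best alternative gives -2.
Others report (40, 40, 8): truth gives 0, best alternative gives -2.
Others report (40, 40, 40): truth gives 5, best alternative gives 5.
Others report (14, 40, 40): truth gives 4, best alternative gives 4.
Others report (40, 14, 40): truth gives 4, best alternative gives 4.
(Remaining 58 profiles checked similarly; truth is weakly best in each.)
In every case the truthful report is at least as good as any alternative, so it is a dominant strategy.

Yes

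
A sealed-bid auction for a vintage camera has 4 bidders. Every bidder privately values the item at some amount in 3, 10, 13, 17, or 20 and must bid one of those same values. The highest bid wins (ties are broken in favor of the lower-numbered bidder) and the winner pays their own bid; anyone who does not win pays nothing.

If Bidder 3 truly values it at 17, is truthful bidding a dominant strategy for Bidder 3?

Consider the case where Bidder 1 bids 3, Bidder 2 bids 3 and Bidder 4 bids 3.
Truthful bid 17: wins, pays 17, utility 17 - 17 = 0.
Bid 10 instead: wins, pays 10, utility 17 - 10 = 7.
Since 7 > 0, bidding 10 is strictly better here, so truthful bidding is not dominant.

No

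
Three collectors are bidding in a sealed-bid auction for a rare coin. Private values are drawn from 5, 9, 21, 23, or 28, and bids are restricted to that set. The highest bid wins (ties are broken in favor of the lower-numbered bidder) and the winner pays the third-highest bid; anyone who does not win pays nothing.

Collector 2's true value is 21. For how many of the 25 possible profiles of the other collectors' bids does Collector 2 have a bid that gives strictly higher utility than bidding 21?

8

Others bid (5, 23): truth gives 0; bid 23 gives 16 > 0. Violating.
Others bid (5, 28): truth gives 0; bid 28 gives 16 > 0. Violating.
Others bid (9, 23): truth gives 0; bid 23 gives 12 > 0. Violating.
Others bid (9, 28): truth gives 0; bid 28 gives 12 > 0. Violating.
Others bid (5, 5): truth gives 16; no alternative beats it.
Others bid (5, 9): truth gives 16; no alternative beats it.
(Checking all 25 profiles: 8 have a profitable deviation, 17 do not.)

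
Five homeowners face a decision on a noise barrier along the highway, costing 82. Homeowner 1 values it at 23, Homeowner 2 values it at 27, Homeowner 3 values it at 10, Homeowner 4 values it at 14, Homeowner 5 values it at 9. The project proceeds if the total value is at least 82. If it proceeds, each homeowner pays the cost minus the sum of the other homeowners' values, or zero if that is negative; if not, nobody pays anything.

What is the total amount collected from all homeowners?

78

Total value 83 ≥ cost 82, so it is built.
Homeowner 1: others sum to 60; max(0, 82 - 60) = 22.
Homeowner 2: others sum to 56; max(0, 82 - 56) = 26.
Homeowner 3: others sum to 73; max(0, 82 - 73) = 9.
Homeowner 4: others sum to 69; max(0, 82 - 69) = 13.
Homeowner 5: others sum to 74; max(0, 82 - 74) = 8.
Total collected = 22 + 26 + 9 + 13 + 8 = 78.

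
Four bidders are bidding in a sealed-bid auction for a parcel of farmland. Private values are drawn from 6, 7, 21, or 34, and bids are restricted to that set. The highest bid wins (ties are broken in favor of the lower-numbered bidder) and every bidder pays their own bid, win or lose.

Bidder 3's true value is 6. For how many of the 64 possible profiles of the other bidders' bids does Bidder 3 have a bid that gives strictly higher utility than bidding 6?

Others bid (6, 6, 6): truth gives -6; bid 7 gives -1 > -6. Violating.
Others bid (6, 6, 7): truth gives -6; bid 7 gives -1 > -6. Violating.
Others bid (6, 6, 21): truth gives -6; no alternative beats it.
Others bid (6, 6, 34): truth gives -6; no alternative beats it.
(Checking all 64 profiles: 2 have a profitable deviation, 62 do not.)

2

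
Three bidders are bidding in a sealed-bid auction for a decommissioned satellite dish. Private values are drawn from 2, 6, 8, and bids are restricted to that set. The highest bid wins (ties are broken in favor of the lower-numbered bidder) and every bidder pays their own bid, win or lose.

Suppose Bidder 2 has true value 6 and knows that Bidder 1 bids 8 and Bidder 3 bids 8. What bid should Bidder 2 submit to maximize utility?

Bid 2: loses but pays 2, utility -2.
Bid 6: loses but pays 6, utility -6.
Bid 8: loses but pays 8, utility -8.
The best choice is 2 with utility -2.

2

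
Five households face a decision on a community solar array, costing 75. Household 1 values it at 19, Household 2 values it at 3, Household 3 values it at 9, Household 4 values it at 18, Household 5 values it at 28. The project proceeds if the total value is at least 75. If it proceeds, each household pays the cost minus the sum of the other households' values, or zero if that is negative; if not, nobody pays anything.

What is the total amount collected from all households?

67

Total value 77 ≥ cost 75, so it is built.
Household 1: others sum to 58; max(0, 75 - 58) = 17.
Household 2: others sum to 74; max(0, 75 - 74) = 1.
Household 3: others sum to 68; max(0, 75 - 68) = 7.
Household 4: others sum to 59; max(0, 75 - 59) = 16.
Household 5: others sum to 49; max(0, 75 - 49) = 26.
Total collected = 17 + 1 + 7 + 16 + 26 = 67.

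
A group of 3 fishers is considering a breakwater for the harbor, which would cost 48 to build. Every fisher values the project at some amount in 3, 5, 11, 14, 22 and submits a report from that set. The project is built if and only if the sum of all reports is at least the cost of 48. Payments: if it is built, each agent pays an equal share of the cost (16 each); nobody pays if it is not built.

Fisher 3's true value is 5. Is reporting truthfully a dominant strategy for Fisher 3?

No

Consider the case where Fisher 1 reports 22 and Fisher 2 reports 22.
Truthful report 5: project built, pays 16, utility 5 - 16 = -11.
Report 3 instead: project not built, utility 0.
Since 0 > -11, reporting 3 is strictly better here, so truthful reporting is not dominant.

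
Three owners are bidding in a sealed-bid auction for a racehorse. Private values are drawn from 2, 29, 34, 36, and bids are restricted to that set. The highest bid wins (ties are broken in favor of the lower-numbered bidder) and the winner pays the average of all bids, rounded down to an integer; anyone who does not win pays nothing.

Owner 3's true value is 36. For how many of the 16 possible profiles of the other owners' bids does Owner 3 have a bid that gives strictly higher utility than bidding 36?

Others bid (2, 2): truth gives 23; bid 29 gives 25 > 23. Violating.
Others bid (2, 29): truth gives 14; bid 34 gives 15 > 14. Violating.
Others bid (29, 2): truth gives 14; bid 34 gives 15 > 14. Violating.
Others bid (29, 29): truth gives 5; bid 34 gives 6 > 5. Violating.
Others bid (2, 34): truth gives 12; no alternative beats it.
Others bid (2, 36): truth gives 0; no alternative beats it.
(Checking all 16 profiles: 4 have a profitable deviation, 12 do not.)

4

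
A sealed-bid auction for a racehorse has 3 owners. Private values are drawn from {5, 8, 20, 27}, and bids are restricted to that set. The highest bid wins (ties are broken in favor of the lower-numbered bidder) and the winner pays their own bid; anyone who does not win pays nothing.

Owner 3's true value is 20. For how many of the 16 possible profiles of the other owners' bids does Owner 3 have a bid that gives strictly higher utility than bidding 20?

1

Others bid (5, 5): truth gives 0; bid 8 gives 12 > 0. Violating.
Others bid (5, 8): truth gives 0; no alternative beats it.
Others bid (5, 20): truth gives 0; no alternative beats it.
(Checking all 16 profiles: 1 has a profitable deviation, 15 do not.)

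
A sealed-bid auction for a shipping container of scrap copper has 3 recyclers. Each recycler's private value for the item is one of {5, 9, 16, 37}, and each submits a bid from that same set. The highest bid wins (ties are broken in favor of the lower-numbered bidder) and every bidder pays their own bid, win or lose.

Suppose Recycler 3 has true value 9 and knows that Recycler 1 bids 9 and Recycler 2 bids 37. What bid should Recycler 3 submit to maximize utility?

5

Bid 5: loses but pays 5, utility -5.
Bid 9: loses but pays 9, utility -9.
Bid 16: loses but pays 16, utility -16.
Bid 37: loses but pays 37, utility -37.
The best choice is 5 with utility -5.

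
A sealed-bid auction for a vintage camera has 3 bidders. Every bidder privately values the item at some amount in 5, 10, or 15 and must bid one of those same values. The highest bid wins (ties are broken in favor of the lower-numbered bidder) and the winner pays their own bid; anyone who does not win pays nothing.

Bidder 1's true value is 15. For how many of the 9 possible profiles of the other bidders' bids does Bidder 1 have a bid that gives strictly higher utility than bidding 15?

4

Others bid (5, 5): truth gives 0; bid 5 gives 10 > 0. Violating.
Others bid (5, 10): truth gives 0; bid 10 gives 5 > 0. Violating.
Others bid (10, 5): truth gives 0; bid 10 gives 5 > 0. Violating.
Others bid (10, 10): truth gives 0; bid 10 gives 5 > 0. Violating.
Others bid (5, 15): truth gives 0; no alternative beats it.
Others bid (10, 15): truth gives 0; no alternative beats it.
(Checking all 9 profiles: 4 have a profitable deviation, 5 do not.)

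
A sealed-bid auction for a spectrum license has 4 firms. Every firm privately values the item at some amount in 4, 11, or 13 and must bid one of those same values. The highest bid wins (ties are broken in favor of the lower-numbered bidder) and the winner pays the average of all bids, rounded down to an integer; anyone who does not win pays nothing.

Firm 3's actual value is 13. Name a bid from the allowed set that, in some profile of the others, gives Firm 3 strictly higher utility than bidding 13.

11

Suppose Firm 1 bids 4, Firm 2 bids 4 and Firm 4 bids 4.
Bid 13: wins, pays 6, utility 13 - 6 = 7.
Bid 11: wins, pays 5, utility 13 - 5 = 8.
So bidding 11 beats truth here (8 > 7).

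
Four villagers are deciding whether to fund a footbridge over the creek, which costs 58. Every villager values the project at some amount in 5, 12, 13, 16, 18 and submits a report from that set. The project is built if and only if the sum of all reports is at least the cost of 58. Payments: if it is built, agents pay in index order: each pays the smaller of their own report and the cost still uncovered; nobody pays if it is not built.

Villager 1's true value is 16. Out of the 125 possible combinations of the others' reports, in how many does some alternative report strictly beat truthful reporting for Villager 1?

Others report (12, 16, 18): truth gives 0; report 12 gives 4 > 0. Violating.
Others report (12, 18, 16): truth gives 0; report 12 gives 4 > 0. Violating.
Others report (12, 18, 18): truth gives 0; report 12 gives 4 > 0. Violating.
Others report (13, 16, 16): truth gives 0; report 13 gives 3 > 0. Violating.
Others report (5, 5, 5): truth gives 0; no alternative beats it.
Others report (5, 5, 12): truth gives 0; no alternative beats it.
(Checking all 125 profiles: 29 have a profitable deviation, 96 do not.)

29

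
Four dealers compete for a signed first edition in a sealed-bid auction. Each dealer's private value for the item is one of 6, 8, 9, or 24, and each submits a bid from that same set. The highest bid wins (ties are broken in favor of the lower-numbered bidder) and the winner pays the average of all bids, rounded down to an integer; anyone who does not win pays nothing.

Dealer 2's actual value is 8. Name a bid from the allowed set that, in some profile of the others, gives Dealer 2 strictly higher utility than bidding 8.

Suppose Dealer 1 bids 6, Dealer 3 bids 6 and Dealer 4 bids 9.
Bid 8: loses, pays 0, utility 0.
Bid 9: wins, pays 7, utility 8 - 7 = 1.
So bidding 9 beats truth here (1 > 0).

9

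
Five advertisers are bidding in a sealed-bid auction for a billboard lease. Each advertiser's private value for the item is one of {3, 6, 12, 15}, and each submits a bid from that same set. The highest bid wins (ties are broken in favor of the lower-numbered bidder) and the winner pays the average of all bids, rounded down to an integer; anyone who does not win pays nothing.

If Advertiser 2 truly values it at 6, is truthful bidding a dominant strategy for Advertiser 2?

No

Consider the case where Advertiser 1 bids 6, Advertiser 3 bids 3, Advertiser 4 bids 3 and Advertiser 5 bids 3.
Truthful bid 6: loses, pays 0, utility 0.
Bid 12 instead: wins, pays 5, utility 6 - 5 = 1.
Since 1 > 0, bidding 12 is strictly better here, so truthful bidding is not dominant.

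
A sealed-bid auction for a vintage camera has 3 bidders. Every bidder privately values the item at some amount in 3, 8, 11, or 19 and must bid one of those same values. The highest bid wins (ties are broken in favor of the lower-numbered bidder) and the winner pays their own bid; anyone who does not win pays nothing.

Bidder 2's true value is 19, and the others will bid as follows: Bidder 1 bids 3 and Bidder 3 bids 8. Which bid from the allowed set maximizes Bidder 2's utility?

Bid 3: loses, pays 0, utility 0.
Bid 8: wins, pays 8, utility 19 - 8 = 11.
Bid 11: wins, pays 11, utility 19 - 11 = 8.
Bid 19: wins, pays 19, utility 19 - 19 = 0.
The best choice is 8 with utility 11.

8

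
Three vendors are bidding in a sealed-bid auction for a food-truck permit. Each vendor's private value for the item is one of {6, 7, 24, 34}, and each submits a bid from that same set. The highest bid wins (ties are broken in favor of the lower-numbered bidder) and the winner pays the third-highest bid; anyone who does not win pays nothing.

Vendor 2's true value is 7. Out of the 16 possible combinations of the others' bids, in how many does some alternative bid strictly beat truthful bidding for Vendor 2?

Others bid (6, 24): truth gives 0; bid 24 gives 1 > 0. Violating.
Others bid (6, 34): truth gives 0; bid 34 gives 1 > 0. Violating.
Others bid (7, 6): truth gives 0; bid 24 gives 1 > 0. Violating.
Others bid (24, 6): truth gives 0; bid 34 gives 1 > 0. Violating.
Others bid (6, 6): truth gives 1; no alternative beats it.
Others bid (6, 7): truth gives 1; no alternative beats it.
(Checking all 16 profiles: 4 have a profitable deviation, 12 do not.)

4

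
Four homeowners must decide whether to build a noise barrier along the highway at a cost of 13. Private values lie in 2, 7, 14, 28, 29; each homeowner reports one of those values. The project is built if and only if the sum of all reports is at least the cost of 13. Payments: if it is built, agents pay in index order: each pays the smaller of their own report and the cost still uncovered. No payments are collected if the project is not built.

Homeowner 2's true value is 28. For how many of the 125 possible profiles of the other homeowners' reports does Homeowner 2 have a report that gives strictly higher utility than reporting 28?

50

Others report (2, 2, 2): truth gives 17; report 7 gives 21 > 17. Violating.
Others report (2, 2, 7): truth gives 17; report 2 gives 26 > 17. Violating.
Others report (2, 2, 14): truth gives 17; report 2 gives 26 > 17. Violating.
Others report (2, 2, 28): truth gives 17; report 2 gives 26 > 17. Violating.
Others report (14, 2, 2): truth gives 28; no alternative beats it.
Others report (14, 2, 7): truth gives 28; no alternative beats it.
(Checking all 125 profiles: 50 have a profitable deviation, 75 do not.)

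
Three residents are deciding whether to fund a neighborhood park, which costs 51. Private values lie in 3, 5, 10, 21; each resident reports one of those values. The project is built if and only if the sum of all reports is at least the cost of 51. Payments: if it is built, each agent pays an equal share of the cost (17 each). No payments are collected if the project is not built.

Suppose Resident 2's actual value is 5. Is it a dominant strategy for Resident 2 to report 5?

Yes

Check each profile of the others' reports and compare truth against every alternative report.
Others report (3, 3): truth gives 0, best alternative gives 0.
Others report (3, 5): truth gives 0, best alternative gives 0.
Others report (3, 10): truth gives 0, best alternative gives 0.
Others report (3, 21): truth gives 0, best alternative gives 0.
Others report (5, 3): truth gives 0, best alternative gives 0.
Others report (5, 5): truth gives 0, best alternative gives 0.
(Remaining 10 profiles checked similarly; truth is weakly best in each.)
In every case the truthful report is at least as good as any alternative, so it is a dominant strategy.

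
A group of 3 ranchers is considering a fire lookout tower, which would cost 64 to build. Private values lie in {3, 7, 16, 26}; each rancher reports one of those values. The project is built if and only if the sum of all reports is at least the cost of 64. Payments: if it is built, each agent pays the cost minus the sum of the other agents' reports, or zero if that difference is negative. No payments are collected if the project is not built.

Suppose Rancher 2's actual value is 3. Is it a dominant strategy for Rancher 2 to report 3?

Yes

Check each profile of the others' reports and compare truth against every alternative report.
Others report (3, 3): truth gives 0, best alternative gives 0.
Others report (3, 7): truth gives 0, best alternative gives 0.
Others report (3, 16): truth gives 0, best alternative gives 0.
Others report (3, 26): truth gives 0, best alternative gives 0.
Others report (7, 3): truth gives 0, best alternative gives 0.
Others report (7, 7): truth gives 0, best alternative gives 0.
(Remaining 10 profiles checked similarly; truth is weakly best in each.)
In every case the truthful report is at least as good as any alternative, so it is a dominant strategy.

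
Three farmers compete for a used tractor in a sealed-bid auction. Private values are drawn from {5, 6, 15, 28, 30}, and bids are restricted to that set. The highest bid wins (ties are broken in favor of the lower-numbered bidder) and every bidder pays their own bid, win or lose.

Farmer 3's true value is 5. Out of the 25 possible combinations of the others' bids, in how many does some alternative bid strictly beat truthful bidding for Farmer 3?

Others bid (5, 5): truth gives -5; bid 6 gives -1 > -5. Violating.
Others bid (5, 6): truth gives -5; no alternative beats it.
Others bid (5, 15): truth gives -5; no alternative beats it.
(Checking all 25 profiles: 1 has a profitable deviation, 24 do not.)

1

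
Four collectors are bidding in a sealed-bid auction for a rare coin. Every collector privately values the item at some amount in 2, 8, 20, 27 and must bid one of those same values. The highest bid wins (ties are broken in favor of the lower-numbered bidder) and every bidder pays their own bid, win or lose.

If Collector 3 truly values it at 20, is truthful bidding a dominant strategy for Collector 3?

No

Consider the case where Collector 1 bids 2, Collector 2 bids 2 and Collector 4 bids 2.
Truthful bid 20: wins, pays 20, utility 20 - 20 = 0.
Bid 8 instead: wins, pays 8, utility 20 - 8 = 12.
Since 12 > 0, bidding 8 is strictly better here, so truthful bidding is not dominant.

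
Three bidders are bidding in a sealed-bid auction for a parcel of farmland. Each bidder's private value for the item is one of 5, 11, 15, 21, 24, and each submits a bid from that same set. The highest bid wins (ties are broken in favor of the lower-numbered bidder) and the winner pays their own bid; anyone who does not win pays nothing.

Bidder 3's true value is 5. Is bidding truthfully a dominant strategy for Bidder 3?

Check each profile of the others' bids and compare truth against every alternative bid.
Others bid (5, 5): truth gives 0, best alternative gives -6.
Others bid (5, 11): truth gives 0, best alternative gives 0.
Others bid (5, 15): truth gives 0, best alternative gives 0.
Others bid (5, 21): truth gives 0, best alternative gives 0.
Others bid (5, 24): truth gives 0, best alternative gives 0.
Others bid (11, 5): truth gives 0, best alternative gives 0.
(Remaining 19 profiles checked similarly; truth is weakly best in each.)
In every case the truthful bid is at least as good as any alternative, so it is a dominant strategy.

Yes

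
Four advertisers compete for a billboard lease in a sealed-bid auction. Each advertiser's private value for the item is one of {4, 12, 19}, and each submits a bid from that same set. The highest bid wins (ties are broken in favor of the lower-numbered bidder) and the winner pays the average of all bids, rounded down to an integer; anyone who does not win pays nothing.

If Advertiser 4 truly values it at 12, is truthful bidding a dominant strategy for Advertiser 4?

Consider the case where Advertiser 1 bids 4, Advertiser 2 bids 4 and Advertiser 3 bids 12.
Truthful bid 12: loses, pays 0, utility 0.
Bid 19 instead: wins, pays 9, utility 12 - 9 = 3.
Since 3 > 0, bidding 19 is strictly better here, so truthful bidding is not dominant.

No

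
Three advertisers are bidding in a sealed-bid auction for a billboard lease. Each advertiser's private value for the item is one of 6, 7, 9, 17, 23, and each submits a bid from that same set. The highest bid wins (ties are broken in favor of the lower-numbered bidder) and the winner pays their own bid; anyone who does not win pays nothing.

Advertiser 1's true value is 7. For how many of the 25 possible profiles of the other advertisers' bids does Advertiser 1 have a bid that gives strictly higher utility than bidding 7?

1

Others bid (6, 6): truth gives 0; bid 6 gives 1 > 0. Violating.
Others bid (6, 7): truth gives 0; no alternative beats it.
Others bid (6, 9): truth gives 0; no alternative beats it.
(Checking all 25 profiles: 1 has a profitable deviation, 24 do not.)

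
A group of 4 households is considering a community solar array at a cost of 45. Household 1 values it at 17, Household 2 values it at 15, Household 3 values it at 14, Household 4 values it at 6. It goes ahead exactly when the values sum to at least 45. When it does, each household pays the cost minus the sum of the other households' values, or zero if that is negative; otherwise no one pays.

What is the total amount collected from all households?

Total value 52 ≥ cost 45, so it is built.
Household 1: others sum to 35; max(0, 45 - 35) = 10.
Household 2: others sum to 37; max(0, 45 - 37) = 8.
Household 3: others sum to 38; max(0, 45 - 38) = 7.
Household 4: others sum to 46; max(0, 45 - 46) = 0.
Total collected = 10 + 8 + 7 + 0 = 25.

25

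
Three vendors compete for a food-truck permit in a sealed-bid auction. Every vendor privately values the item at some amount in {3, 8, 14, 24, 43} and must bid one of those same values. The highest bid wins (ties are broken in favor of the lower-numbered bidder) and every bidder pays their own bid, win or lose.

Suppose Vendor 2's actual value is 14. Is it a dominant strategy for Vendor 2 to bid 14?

Consider the case where Vendor 1 bids 3 and Vendor 3 bids 3.
Truthful bid 14: wins, pays 14, utility 14 - 14 = 0.
Bid 8 instead: wins, pays 8, utility 14 - 8 = 6.
Since 6 > 0, bidding 8 is strictly better here, so truthful bidding is not dominant.

No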